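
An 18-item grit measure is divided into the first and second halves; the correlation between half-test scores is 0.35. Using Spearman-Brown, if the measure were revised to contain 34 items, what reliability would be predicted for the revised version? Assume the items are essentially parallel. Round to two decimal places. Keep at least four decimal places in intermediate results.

Full-test reliability from the split-half r: r_full = 2(0.35)/(1 + 0.35) = 0.5185
Length factor from 18 to 34 items: n = 34/18 = 1.8889
r_new = n·r_full / (1 + (n − 1)·r_full) = 0.9794 / 1.4609 ≈ 0.6704

0.67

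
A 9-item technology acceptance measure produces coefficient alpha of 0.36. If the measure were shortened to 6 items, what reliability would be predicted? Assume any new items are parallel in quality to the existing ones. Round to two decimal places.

n = 6/9 = 0.6667
r_new = (0.6667 × 0.36) / (1 + (0.6667 − 1) × 0.36)
     = 0.2400 / 0.8800 = 0.2727

0.27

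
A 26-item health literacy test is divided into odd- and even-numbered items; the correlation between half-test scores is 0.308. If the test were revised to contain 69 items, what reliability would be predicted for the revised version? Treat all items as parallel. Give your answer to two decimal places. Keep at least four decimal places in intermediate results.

Full-test reliability from the split-half r: r_full = 2(0.308)/(1 + 0.308) = 0.4709
Then adjust to 69 items: n = 69/26 = 2.6538
r_new = n·r_full / (1 + (n − 1)·r_full) = 1.2497 / 1.7788 ≈ 0.7026

0.70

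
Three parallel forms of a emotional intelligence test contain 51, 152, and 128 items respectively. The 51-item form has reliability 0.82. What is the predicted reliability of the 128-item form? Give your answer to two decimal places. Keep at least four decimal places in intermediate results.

0.92

Only the ratio of lengths matters: n = 128/51 = 2.5098
r_{128} = n·r / (1 + (n − 1)·r) = 2.0580 / 2.2380 ≈ 0.9196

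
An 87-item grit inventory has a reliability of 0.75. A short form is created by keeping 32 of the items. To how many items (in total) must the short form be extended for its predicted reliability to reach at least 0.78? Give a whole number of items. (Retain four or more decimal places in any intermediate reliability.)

Short-form reliability: n = 32/87 = 0.3678; r_32 = n·r/(1+(n−1)r) ≈ 0.5246
Then solve for n' with r_old = 0.5246, r_target = 0.78: n' = 0.78(1 − 0.5246)/[0.5246(1 − 0.78)] = 3.2129
Total items = 3.2129 × 32 = 102.81, rounded up to 103.

103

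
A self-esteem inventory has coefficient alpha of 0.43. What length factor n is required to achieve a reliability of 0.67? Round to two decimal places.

n = [0.67 × 0.57] / [0.43 × 0.33]
  = 0.3819 / 0.1419 = 2.6913

2.69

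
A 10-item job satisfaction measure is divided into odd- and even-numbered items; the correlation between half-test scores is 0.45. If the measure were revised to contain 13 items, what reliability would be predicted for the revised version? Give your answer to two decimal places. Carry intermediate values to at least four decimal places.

0.68

Spearman-Brown correction (n = 2): r_full = 2·0.45/(1 + 0.45) = 0.6207
Then adjust to 13 items: n = 13/10 = 1.3000
r_new = n·r_full / (1 + (n − 1)·r_full) = 0.8069 / 1.1862 ≈ 0.6802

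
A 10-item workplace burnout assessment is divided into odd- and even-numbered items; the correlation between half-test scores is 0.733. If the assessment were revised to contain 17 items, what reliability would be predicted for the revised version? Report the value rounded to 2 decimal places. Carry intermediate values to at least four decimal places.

First correct the split-half correlation to full-test reliability: r_full = 2 × 0.733 / (1 + 0.733) ≈ 0.8459
Length factor from 10 to 17 items: n = 17/10 = 1.7000
r_new = n·r_full / (1 + (n − 1)·r_full) = 1.4380 / 1.5921 ≈ 0.9032

0.90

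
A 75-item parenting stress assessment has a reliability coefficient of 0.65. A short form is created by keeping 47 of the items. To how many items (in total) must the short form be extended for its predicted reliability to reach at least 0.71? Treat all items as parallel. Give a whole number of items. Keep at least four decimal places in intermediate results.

99

First, r for the 47-item form: n = 47/75 = 0.6267, so r_47 = 0.6267·0.65/(1 + (0.6267 − 1)·0.65) = 0.5379
Then solve for n' with r_old = 0.5379, r_target = 0.71: n' = 0.71(1 − 0.5379)/[0.5379(1 − 0.71)] = 2.1033
Total items = 2.1033 × 47 = 98.86, rounded up to 99.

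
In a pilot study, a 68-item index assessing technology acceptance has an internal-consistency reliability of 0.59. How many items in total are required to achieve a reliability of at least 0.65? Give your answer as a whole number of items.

Rearranging the Spearman-Brown formula for n,
n = r_target (1 − r_old) / [ r_old (1 − r_target) ]
n = 0.65 × (1 − 0.59) / [ 0.59 × (1 − 0.65) ]
n = 0.2665 / 0.2065 ≈ 1.2906
Items needed = n × 68 = 1.2906 × 68 ≈ 87.76 → round up to 88

88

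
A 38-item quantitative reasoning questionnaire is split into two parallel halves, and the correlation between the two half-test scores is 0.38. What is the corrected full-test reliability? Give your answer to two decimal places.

0.55

r_full = 2(0.38) / (1 + 0.38)
r_full = 0.7600 / 1.3800 ≈ 0.5507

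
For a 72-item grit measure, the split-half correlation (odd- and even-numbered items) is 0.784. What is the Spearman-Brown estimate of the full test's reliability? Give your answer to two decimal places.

Apply the Spearman-Brown correction with n = 2:
r_full = 2(0.784) / (1 + 0.784)
       = 1.5680 / 1.7840 = 0.8789

0.88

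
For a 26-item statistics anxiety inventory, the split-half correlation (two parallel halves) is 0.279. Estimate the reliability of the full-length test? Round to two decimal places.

0.44

Each half is half the length of the full test, so the full test is n = 2 times a half.
r_full = 2r_hh / (1 + r_hh) = 2 × 0.279 / (1 + 0.279)
       = 0.5580 / 1.2790 = 0.4363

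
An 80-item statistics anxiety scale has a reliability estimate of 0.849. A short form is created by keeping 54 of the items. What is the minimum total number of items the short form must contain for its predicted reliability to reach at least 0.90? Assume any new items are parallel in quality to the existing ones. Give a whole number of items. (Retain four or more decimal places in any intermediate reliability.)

First, r for the 54-item form: n = 54/80 = 0.6750, so r_54 = 0.6750·0.849/(1 + (0.6750 − 1)·0.849) = 0.7915
Length factor from the short form to reach 0.90: n' = 0.90(1 − 0.7915) / [0.7915(1 − 0.90)] ≈ 2.3708
Total items = 2.3708 × 54 = 128.02, rounded up to 129.

129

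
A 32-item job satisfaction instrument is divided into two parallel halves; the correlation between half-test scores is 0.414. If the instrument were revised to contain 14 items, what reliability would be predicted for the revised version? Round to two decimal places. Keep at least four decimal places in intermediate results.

Spearman-Brown correction (n = 2): r_full = 2·0.414/(1 + 0.414) = 0.5856
Then adjust to 14 items: n = 14/32 = 0.4375
r_new = n·r_full / (1 + (n − 1)·r_full) = 0.2562 / 0.6706 ≈ 0.3820

0.38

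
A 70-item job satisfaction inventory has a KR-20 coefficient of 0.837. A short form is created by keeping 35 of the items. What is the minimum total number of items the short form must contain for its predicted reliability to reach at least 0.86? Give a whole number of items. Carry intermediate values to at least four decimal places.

84

First, r for the 35-item form: n = 35/70 = 0.5000, so r_35 = 0.5000·0.837/(1 + (0.5000 − 1)·0.837) = 0.7197
Then solve for n' with r_old = 0.7197, r_target = 0.86: n' = 0.86(1 − 0.7197)/[0.7197(1 − 0.86)] = 2.3924
Total items = 2.3924 × 35 = 83.73, rounded up to 84.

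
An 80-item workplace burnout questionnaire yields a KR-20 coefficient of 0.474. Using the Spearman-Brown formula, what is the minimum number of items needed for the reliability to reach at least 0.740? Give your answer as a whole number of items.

Invert Spearman-Brown to solve for n:
n = r_target (1 − r_old) / [ r_old (1 − r_target) ]
n = 0.740(1 − 0.474) / [0.474(1 − 0.740)]
  = 0.389240 / 0.123240 = 3.1584
3.1584 × 80 = 252.67 → 253 items

253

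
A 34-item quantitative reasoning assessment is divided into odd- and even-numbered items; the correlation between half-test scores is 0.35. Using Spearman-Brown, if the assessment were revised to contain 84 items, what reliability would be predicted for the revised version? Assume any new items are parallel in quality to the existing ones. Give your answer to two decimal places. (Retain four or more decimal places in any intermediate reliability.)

0.73

Spearman-Brown correction (n = 2): r_full = 2·0.35/(1 + 0.35) = 0.5185
Then adjust to 84 items: n = 84/34 = 2.4706
r_new = n·r_full / (1 + (n − 1)·r_full) = 1.2810 / 1.7625 ≈ 0.7268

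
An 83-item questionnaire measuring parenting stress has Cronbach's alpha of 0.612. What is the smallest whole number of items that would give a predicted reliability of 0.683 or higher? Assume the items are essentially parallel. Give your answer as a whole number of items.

114

Spearman-Brown solved for the length factor n:
n = r*(1 − r) / [ r (1 − r*) ]
n = 0.683 × (1 − 0.612) / [ 0.612 × (1 − 0.683) ]
  = 0.265004 / 0.194004 = 1.3660
Items needed = n × 83 = 1.3660 × 83 ≈ 113.38 → round up to 114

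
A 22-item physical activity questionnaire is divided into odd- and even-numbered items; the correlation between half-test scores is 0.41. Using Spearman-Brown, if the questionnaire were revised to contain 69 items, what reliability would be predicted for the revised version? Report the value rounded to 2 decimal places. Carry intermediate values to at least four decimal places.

0.81

Spearman-Brown correction (n = 2): r_full = 2·0.41/(1 + 0.41) = 0.5816
Then adjust to 69 items: n = 69/22 = 3.1364
r_new = n·r_full / (1 + (n − 1)·r_full) = 1.8241 / 2.2425 ≈ 0.8134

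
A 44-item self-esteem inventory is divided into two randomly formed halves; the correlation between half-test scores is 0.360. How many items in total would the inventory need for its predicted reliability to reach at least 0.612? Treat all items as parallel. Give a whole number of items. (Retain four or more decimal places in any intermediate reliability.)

r_full = 2(0.360)/(1 + 0.360) = 0.5294
Solve Spearman-Brown for n: n = 0.612(1 − 0.5294) / [0.5294(1 − 0.612)] = 1.4021
Items = 1.4021 × 44 ≈ 61.69 → 62

62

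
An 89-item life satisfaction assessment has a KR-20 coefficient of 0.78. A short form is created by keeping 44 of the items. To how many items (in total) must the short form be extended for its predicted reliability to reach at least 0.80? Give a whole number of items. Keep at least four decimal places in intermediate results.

101

First, r for the 44-item form: n = 44/89 = 0.4944, so r_44 = 0.4944·0.78/(1 + (0.4944 − 1)·0.78) = 0.6367
Then solve for n' with r_old = 0.6367, r_target = 0.80: n' = 0.80(1 − 0.6367)/[0.6367(1 − 0.80)] = 2.2824
Items = 2.2824 × 44 ≈ 100.43 → 101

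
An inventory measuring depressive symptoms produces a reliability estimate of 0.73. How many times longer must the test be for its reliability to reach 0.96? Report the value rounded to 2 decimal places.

8.88

Spearman-Brown solved for the length factor n:
n = r_target (1 − r_old) / [ r_old (1 − r_target) ]
n = [0.96 × 0.27] / [0.73 × 0.04]
n = 0.2592 / 0.0292 ≈ 8.8767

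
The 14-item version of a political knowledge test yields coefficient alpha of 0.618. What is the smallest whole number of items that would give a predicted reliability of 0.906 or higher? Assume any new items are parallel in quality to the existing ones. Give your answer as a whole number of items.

Invert Spearman-Brown to solve for n:
n = r_target (1 − r_old) / [ r_old (1 − r_target) ]
n = [0.906 × 0.382] / [0.618 × 0.094]
n = 0.346092 / 0.058092 ≈ 5.9577
5.9577 × 14 = 83.41 → 84 items

84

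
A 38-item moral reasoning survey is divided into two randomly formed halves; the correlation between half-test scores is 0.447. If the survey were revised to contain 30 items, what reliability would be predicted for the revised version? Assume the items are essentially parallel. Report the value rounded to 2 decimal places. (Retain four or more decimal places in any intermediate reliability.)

0.56

Full-test reliability from the split-half r: r_full = 2(0.447)/(1 + 0.447) = 0.6178
Then adjust to 30 items: n = 30/38 = 0.7895
r_new = n·r_full / (1 + (n − 1)·r_full) = 0.4878 / 0.8700 ≈ 0.5607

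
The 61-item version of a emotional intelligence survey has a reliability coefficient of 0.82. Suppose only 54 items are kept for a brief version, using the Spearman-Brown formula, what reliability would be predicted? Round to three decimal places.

0.801

Length ratio n = 54/61 = 0.8852
r_new = (0.8852 × 0.82) / (1 + (0.8852 − 1) × 0.82)
r_new = 0.7259 / 0.9059 ≈ 0.8013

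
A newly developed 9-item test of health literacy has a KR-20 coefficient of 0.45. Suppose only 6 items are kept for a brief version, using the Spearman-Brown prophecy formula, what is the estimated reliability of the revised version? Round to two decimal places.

The new length is 6/9 = 0.6667 times the old.
r_new = 0.6667·0.45 / [1 + (0.6667 − 1)·0.45]
r_new = 0.3000 / 0.8500 ≈ 0.3529

0.35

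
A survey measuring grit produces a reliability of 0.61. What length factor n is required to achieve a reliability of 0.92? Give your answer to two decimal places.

Rearranging the Spearman-Brown formula for n,
n = r*(1 − r) / [ r (1 − r*) ]
n = [0.92 × 0.39] / [0.61 × 0.08]
n = 0.3588 / 0.0488 ≈ 7.3525

7.35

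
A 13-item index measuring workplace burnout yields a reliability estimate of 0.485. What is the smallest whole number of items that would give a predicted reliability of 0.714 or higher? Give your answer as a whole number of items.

n = 0.714(1 − 0.485) / [0.485(1 − 0.714)]
  = 0.367710 / 0.138710 = 2.6509
So the test needs 2.6509 × 13 ≈ 34.46 items; rounding up, 35.

35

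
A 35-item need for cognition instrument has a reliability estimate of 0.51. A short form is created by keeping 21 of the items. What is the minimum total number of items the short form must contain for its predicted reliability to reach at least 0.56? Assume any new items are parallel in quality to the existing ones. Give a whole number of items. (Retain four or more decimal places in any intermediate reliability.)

43

First, r for the 21-item form: n = 21/35 = 0.6000, so r_21 = 0.6000·0.51/(1 + (0.6000 − 1)·0.51) = 0.3844
Then solve for n' with r_old = 0.3844, r_target = 0.56: n' = 0.56(1 − 0.3844)/[0.3844(1 − 0.56)] = 2.0382
Total items = 2.0382 × 21 = 42.80, rounded up to 43.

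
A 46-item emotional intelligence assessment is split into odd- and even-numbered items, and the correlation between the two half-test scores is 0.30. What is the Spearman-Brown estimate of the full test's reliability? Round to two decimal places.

Apply the Spearman-Brown correction with n = 2:
r_full = 2r_hh / (1 + r_hh) = 2 × 0.30 / (1 + 0.30)
r_full = 0.6000 / 1.3000 ≈ 0.4615

0.46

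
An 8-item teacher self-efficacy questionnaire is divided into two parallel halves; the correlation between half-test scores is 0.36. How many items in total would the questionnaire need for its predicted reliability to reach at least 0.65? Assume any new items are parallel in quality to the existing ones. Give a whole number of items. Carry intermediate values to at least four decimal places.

14

r_full = 2(0.36)/(1 + 0.36) = 0.5294
Solve Spearman-Brown for n: n = 0.65(1 − 0.5294) / [0.5294(1 − 0.65)] = 1.6509
Items = 1.6509 × 8 ≈ 13.21 → 14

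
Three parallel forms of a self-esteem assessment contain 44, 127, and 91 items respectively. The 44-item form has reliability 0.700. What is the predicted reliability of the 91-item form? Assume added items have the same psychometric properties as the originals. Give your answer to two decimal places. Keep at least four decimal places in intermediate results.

0.83

The 127-item form is not needed; work directly from the 44-item form with n = 91/44 = 2.0682.
r_{91} = n·r / (1 + (n − 1)·r) = 1.4477 / 1.7477 ≈ 0.8283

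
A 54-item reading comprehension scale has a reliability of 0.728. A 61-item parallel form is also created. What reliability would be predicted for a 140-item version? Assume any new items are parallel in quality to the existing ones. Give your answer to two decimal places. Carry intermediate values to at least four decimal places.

The 61-item form is not needed; work directly from the 54-item form with n = 140/54 = 2.5926.
r_{140} = n·r / (1 + (n − 1)·r) = 1.8874 / 2.1594 ≈ 0.8740

0.87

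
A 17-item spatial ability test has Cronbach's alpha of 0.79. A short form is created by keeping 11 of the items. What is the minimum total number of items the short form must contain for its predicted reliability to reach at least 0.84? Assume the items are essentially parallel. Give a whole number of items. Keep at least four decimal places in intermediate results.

First, r for the 11-item form: n = 11/17 = 0.6471, so r_11 = 0.6471·0.79/(1 + (0.6471 − 1)·0.79) = 0.7088
Length factor from the short form to reach 0.84: n' = 0.84(1 − 0.7088) / [0.7088(1 − 0.84)] ≈ 2.1569
Total items = 2.1569 × 11 = 23.73, rounded up to 24.

24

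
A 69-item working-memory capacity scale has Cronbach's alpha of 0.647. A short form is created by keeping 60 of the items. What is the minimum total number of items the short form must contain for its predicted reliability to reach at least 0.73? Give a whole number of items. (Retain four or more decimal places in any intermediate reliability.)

First, r for the 60-item form: n = 60/69 = 0.8696, so r_60 = 0.8696·0.647/(1 + (0.8696 − 1)·0.647) = 0.6145
Length factor from the short form to reach 0.73: n' = 0.73(1 − 0.6145) / [0.6145(1 − 0.73)] ≈ 1.6961
Total items = 1.6961 × 60 = 101.77, rounded up to 102.

102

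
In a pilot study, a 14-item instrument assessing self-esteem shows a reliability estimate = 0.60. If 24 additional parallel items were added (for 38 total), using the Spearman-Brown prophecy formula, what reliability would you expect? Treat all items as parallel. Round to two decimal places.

The new length is 38/14 = 2.7143 times the old.
Spearman-Brown: r_new = n·r / (1 + (n − 1)·r)
r_new = (2.7143 × 0.60) / (1 + (2.7143 − 1) × 0.60)
     = 1.6286 / 2.0286 = 0.8028

0.80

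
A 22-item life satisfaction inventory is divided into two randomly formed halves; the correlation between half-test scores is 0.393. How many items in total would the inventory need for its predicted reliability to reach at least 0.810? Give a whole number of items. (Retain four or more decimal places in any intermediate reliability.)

73

Corrected full-test reliability: r_full = 2 × 0.393 / (1 + 0.393) ≈ 0.5642
Solve Spearman-Brown for n: n = 0.810(1 − 0.5642) / [0.5642(1 − 0.810)] = 3.2930
Required items = 3.2930 × 22 = 72.45, so 73 items.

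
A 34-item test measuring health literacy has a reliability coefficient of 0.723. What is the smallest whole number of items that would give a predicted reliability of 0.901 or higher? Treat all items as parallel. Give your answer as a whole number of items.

Invert Spearman-Brown to solve for n:
n = r_target (1 − r_old) / [ r_old (1 − r_target) ]
n = [0.901 × 0.277] / [0.723 × 0.099]
  = 0.249577 / 0.071577 = 3.4868
3.4868 × 34 = 118.55 → 119 items

119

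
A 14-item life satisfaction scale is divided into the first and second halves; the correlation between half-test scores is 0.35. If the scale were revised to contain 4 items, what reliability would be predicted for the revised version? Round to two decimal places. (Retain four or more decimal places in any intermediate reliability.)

0.24

First correct the split-half correlation to full-test reliability: r_full = 2 × 0.35 / (1 + 0.35) ≈ 0.5185
Then adjust to 4 items: n = 4/14 = 0.2857
r_new = n·r_full / (1 + (n − 1)·r_full) = 0.1481 / 0.6296 ≈ 0.2352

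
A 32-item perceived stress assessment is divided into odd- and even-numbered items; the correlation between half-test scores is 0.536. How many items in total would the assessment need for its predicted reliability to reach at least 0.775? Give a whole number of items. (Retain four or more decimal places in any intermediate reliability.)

48

r_full = 2(0.536)/(1 + 0.536) = 0.6979
Solve Spearman-Brown for n: n = 0.775(1 − 0.6979) / [0.6979(1 − 0.775)] = 1.4910
Items = 1.4910 × 32 ≈ 47.71 → 48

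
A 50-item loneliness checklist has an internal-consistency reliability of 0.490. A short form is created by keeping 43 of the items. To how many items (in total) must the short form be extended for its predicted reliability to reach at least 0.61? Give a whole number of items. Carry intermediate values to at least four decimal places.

82

Short-form reliability: n = 43/50 = 0.8600; r_43 = n·r/(1+(n−1)r) ≈ 0.4524
Then solve for n' with r_old = 0.4524, r_target = 0.61: n' = 0.61(1 − 0.4524)/[0.4524(1 − 0.61)] = 1.8932
Total items = 1.8932 × 43 = 81.41, rounded up to 82.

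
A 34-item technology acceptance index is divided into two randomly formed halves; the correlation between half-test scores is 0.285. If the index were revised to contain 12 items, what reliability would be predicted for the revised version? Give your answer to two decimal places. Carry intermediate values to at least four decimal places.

Spearman-Brown correction (n = 2): r_full = 2·0.285/(1 + 0.285) = 0.4436
Then adjust to 12 items: n = 12/34 = 0.3529
r_new = n·r_full / (1 + (n − 1)·r_full) = 0.1565 / 0.7129 ≈ 0.2195

0.22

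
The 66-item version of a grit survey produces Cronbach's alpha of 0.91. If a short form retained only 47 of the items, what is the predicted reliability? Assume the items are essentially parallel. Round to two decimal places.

Length ratio n = 47/66 = 0.7121
Apply the Spearman-Brown prophecy formula, r' = nr / [1 + (n − 1)r]:
r_new = (0.7121 × 0.91) / (1 + (0.7121 − 1) × 0.91)
     = 0.6480 / 0.7380 = 0.8780

0.88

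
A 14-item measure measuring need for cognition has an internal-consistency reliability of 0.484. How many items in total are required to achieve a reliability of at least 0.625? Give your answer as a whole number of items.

25

Invert Spearman-Brown to solve for n:
n = r*(1 − r) / [ r (1 − r*) ]
n = 0.625(1 − 0.484) / [0.484(1 − 0.625)]
n = 0.322500 / 0.181500 ≈ 1.7769
Items needed = n × 14 = 1.7769 × 14 ≈ 24.88 → round up to 25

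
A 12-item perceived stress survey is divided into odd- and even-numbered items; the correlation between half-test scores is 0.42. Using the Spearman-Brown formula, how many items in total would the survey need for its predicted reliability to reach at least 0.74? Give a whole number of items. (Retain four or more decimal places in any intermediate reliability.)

Corrected full-test reliability: r_full = 2 × 0.42 / (1 + 0.42) ≈ 0.5915
Solve Spearman-Brown for n: n = 0.74(1 − 0.5915) / [0.5915(1 − 0.74)] = 1.9656
Required items = 1.9656 × 12 = 23.59, so 24 items.

24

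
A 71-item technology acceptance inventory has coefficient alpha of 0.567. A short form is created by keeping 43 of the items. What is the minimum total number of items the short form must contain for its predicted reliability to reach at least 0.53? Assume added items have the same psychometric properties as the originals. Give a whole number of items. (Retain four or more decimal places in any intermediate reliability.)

Short-form reliability: n = 43/71 = 0.6056; r_43 = n·r/(1+(n−1)r) ≈ 0.4423
Then solve for n' with r_old = 0.4423, r_target = 0.53: n' = 0.53(1 − 0.4423)/[0.4423(1 − 0.53)] = 1.4219
Total items = 1.4219 × 43 = 61.14, rounded up to 62.

62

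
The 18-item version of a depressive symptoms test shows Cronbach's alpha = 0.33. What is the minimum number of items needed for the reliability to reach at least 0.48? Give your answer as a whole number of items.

n = [0.48 × 0.67] / [0.33 × 0.52]
n = 0.3216 / 0.1716 ≈ 1.8741
1.8741 × 18 = 33.73 → 34 items

34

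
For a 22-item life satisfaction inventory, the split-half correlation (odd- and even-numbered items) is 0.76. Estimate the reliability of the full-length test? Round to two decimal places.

Each half is half the length of the full test, so the full test is n = 2 times a half.
r_full = 2(0.76) / (1 + 0.76)
       = 1.5200 / 1.7600 = 0.8636

0.86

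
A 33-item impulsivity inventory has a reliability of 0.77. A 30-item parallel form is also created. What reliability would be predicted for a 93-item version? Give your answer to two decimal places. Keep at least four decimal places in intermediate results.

0.90

Only the ratio of lengths matters: n = 93/33 = 2.8182
r_{93} = n·r / (1 + (n − 1)·r) = 2.1700 / 2.4000 ≈ 0.9042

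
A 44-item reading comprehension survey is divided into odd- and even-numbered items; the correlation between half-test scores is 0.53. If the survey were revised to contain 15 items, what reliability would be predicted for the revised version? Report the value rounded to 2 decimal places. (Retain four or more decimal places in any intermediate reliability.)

First correct the split-half correlation to full-test reliability: r_full = 2 × 0.53 / (1 + 0.53) ≈ 0.6928
Length factor from 44 to 15 items: n = 15/44 = 0.3409
r_new = n·r_full / (1 + (n − 1)·r_full) = 0.2362 / 0.5434 ≈ 0.4347

0.43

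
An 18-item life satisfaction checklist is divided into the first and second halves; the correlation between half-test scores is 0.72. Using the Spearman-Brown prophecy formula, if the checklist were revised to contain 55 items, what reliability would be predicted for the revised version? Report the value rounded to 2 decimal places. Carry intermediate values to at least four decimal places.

First correct the split-half correlation to full-test reliability: r_full = 2 × 0.72 / (1 + 0.72) ≈ 0.8372
Then adjust to 55 items: n = 55/18 = 3.0556
r_new = n·r_full / (1 + (n − 1)·r_full) = 2.5581 / 2.7209 ≈ 0.9402

0.94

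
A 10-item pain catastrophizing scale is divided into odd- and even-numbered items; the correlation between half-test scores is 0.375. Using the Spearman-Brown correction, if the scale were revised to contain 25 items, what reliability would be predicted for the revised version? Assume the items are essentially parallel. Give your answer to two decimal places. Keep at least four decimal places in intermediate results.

Spearman-Brown correction (n = 2): r_full = 2·0.375/(1 + 0.375) = 0.5455
Length factor from 10 to 25 items: n = 25/10 = 2.5000
r_new = n·r_full / (1 + (n − 1)·r_full) = 1.3638 / 1.8182 ≈ 0.7501

0.75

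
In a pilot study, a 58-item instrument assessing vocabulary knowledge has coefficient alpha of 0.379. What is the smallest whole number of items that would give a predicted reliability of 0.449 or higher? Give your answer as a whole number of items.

78

n = 0.449 × (1 − 0.379) / [ 0.379 × (1 − 0.449) ]
  = 0.278829 / 0.208829 = 1.3352
So the test needs 1.3352 × 58 ≈ 77.44 items; rounding up, 78.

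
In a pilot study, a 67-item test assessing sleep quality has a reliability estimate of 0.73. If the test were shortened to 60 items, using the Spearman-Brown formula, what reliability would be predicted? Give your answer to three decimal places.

The new length is 60/67 = 0.8955 times the old.
r_new = (0.8955 × 0.73) / (1 + (0.8955 − 1) × 0.73)
     = 0.6537 / 0.9237 = 0.7077

0.708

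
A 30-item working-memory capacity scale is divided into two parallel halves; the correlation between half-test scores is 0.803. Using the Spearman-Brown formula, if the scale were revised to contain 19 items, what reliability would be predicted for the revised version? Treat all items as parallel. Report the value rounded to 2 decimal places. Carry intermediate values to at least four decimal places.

Full-test reliability from the split-half r: r_full = 2(0.803)/(1 + 0.803) = 0.8907
Then adjust to 19 items: n = 19/30 = 0.6333
r_new = n·r_full / (1 + (n − 1)·r_full) = 0.5641 / 0.6734 ≈ 0.8377

0.84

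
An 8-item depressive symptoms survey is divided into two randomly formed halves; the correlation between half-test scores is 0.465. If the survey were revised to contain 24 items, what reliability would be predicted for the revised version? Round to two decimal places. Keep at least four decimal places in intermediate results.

0.84

First correct the split-half correlation to full-test reliability: r_full = 2 × 0.465 / (1 + 0.465) ≈ 0.6348
Then adjust to 24 items: n = 24/8 = 3.0000
r_new = n·r_full / (1 + (n − 1)·r_full) = 1.9044 / 2.2696 ≈ 0.8391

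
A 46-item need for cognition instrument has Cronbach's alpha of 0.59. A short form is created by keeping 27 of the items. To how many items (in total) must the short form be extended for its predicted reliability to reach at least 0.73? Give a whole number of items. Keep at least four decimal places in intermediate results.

First, r for the 27-item form: n = 27/46 = 0.5870, so r_27 = 0.5870·0.59/(1 + (0.5870 − 1)·0.59) = 0.4579
Then solve for n' with r_old = 0.4579, r_target = 0.73: n' = 0.73(1 − 0.4579)/[0.4579(1 − 0.73)] = 3.2009
Items = 3.2009 × 27 ≈ 86.42 → 87

87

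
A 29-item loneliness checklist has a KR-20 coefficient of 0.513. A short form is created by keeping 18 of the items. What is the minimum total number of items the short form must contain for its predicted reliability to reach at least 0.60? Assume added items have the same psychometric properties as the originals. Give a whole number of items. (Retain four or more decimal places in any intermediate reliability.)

42

First, r for the 18-item form: n = 18/29 = 0.6207, so r_18 = 0.6207·0.513/(1 + (0.6207 − 1)·0.513) = 0.3953
Then solve for n' with r_old = 0.3953, r_target = 0.60: n' = 0.60(1 − 0.3953)/[0.3953(1 − 0.60)] = 2.2946
Total items = 2.2946 × 18 = 41.30, rounded up to 42.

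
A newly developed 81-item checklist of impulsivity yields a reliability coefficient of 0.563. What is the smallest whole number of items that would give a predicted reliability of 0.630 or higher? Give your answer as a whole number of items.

n = 0.630(1 − 0.563) / [0.563(1 − 0.630)]
n = 0.275310 / 0.208310 ≈ 1.3216
1.3216 × 81 = 107.05 → 108 items

108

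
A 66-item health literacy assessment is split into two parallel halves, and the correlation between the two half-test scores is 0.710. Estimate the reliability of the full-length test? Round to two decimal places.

0.83

The full test is twice the length of either half (n = 2).
r_full = 2(0.710) / (1 + 0.710)
r_full = 1.4200 / 1.7100 ≈ 0.8304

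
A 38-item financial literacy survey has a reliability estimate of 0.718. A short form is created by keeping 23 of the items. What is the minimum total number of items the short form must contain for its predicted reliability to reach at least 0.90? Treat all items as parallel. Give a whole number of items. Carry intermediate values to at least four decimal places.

Short-form reliability: n = 23/38 = 0.6053; r_23 = n·r/(1+(n−1)r) ≈ 0.6065
Then solve for n' with r_old = 0.6065, r_target = 0.90: n' = 0.90(1 − 0.6065)/[0.6065(1 − 0.90)] = 5.8392
Items = 5.8392 × 23 ≈ 134.30 → 135

135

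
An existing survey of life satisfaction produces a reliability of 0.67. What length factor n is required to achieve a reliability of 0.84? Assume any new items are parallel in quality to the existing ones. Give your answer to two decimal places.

2.59

n = 0.84 × (1 − 0.67) / [ 0.67 × (1 − 0.84) ]
  = 0.2772 / 0.1072 = 2.5858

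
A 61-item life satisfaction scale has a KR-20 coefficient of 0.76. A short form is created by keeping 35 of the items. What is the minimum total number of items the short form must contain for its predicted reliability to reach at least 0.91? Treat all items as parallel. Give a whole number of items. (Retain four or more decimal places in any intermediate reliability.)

Short-form reliability: n = 35/61 = 0.5738; r_35 = n·r/(1+(n−1)r) ≈ 0.6450
Length factor from the short form to reach 0.91: n' = 0.91(1 − 0.6450) / [0.6450(1 − 0.91)] ≈ 5.5650
Total items = 5.5650 × 35 = 194.78, rounded up to 195.

195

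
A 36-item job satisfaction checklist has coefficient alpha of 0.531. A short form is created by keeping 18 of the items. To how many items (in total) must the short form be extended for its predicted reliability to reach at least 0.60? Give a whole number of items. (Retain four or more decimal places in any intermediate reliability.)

48

First, r for the 18-item form: n = 18/36 = 0.5000, so r_18 = 0.5000·0.531/(1 + (0.5000 − 1)·0.531) = 0.3615
Then solve for n' with r_old = 0.3615, r_target = 0.60: n' = 0.60(1 − 0.3615)/[0.3615(1 − 0.60)] = 2.6494
Total items = 2.6494 × 18 = 47.69, rounded up to 48.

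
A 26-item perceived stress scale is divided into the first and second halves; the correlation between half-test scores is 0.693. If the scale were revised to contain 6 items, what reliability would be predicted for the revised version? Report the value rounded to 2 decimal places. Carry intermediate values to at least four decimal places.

0.51

First correct the split-half correlation to full-test reliability: r_full = 2 × 0.693 / (1 + 0.693) ≈ 0.8187
Length factor from 26 to 6 items: n = 6/26 = 0.2308
r_new = n·r_full / (1 + (n − 1)·r_full) = 0.1890 / 0.3703 ≈ 0.5104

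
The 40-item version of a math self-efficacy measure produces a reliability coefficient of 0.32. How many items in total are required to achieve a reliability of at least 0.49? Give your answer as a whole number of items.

82

Spearman-Brown solved for the length factor n:
n = r*(1 − r) / [ r (1 − r*) ]
n = 0.49 × (1 − 0.32) / [ 0.32 × (1 − 0.49) ]
  = 0.3332 / 0.1632 = 2.0417
Items needed = n × 40 = 2.0417 × 40 ≈ 81.67 → round up to 82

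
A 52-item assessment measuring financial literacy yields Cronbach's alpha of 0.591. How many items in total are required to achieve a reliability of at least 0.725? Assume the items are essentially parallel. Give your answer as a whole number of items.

95

n = 0.725 × (1 − 0.591) / [ 0.591 × (1 − 0.725) ]
n = 0.296525 / 0.162525 ≈ 1.8245
Items needed = n × 52 = 1.8245 × 52 ≈ 94.87 → round up to 95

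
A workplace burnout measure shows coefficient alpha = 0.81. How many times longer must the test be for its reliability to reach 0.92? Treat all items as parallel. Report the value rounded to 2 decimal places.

2.70

n = [0.92 × 0.19] / [0.81 × 0.08]
n = 0.1748 / 0.0648 ≈ 2.6975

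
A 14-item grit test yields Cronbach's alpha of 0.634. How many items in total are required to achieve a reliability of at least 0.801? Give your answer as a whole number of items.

33

Spearman-Brown solved for the length factor n:
n = r*(1 − r) / [ r (1 − r*) ]
n = 0.801(1 − 0.634) / [0.634(1 − 0.801)]
n = 0.293166 / 0.126166 ≈ 2.3237
2.3237 × 14 = 32.53 → 33 items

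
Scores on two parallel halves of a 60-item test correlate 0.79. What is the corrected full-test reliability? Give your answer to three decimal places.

The full test is twice the length of either half (n = 2).
r_full = 2(0.79) / (1 + 0.79)
       = 1.5800 / 1.7900 = 0.8827

0.883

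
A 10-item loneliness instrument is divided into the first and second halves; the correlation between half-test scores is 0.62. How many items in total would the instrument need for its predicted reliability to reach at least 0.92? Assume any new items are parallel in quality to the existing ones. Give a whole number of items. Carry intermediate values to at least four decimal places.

36

r_full = 2(0.62)/(1 + 0.62) = 0.7654
Solve Spearman-Brown for n: n = 0.92(1 − 0.7654) / [0.7654(1 − 0.92)] = 3.5248
Items = 3.5248 × 10 ≈ 35.25 → 36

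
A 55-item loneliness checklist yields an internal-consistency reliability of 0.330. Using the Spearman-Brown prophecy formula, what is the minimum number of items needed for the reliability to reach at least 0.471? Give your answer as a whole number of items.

Invert Spearman-Brown to solve for n:
n = r*(1 − r) / [ r (1 − r*) ]
n = 0.471(1 − 0.330) / [0.330(1 − 0.471)]
  = 0.315570 / 0.174570 = 1.8077
So the test needs 1.8077 × 55 ≈ 99.42 items; rounding up, 100.

100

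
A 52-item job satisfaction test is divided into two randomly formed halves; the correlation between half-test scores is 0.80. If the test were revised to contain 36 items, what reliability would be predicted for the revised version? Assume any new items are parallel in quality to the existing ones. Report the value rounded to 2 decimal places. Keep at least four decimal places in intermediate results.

0.85

Spearman-Brown correction (n = 2): r_full = 2·0.80/(1 + 0.80) = 0.8889
Then adjust to 36 items: n = 36/52 = 0.6923
r_new = n·r_full / (1 + (n − 1)·r_full) = 0.6154 / 0.7265 ≈ 0.8471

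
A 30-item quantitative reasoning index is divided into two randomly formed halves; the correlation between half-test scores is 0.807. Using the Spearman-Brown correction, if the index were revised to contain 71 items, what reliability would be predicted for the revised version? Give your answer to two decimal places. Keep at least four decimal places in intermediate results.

0.95

Spearman-Brown correction (n = 2): r_full = 2·0.807/(1 + 0.807) = 0.8932
Length factor from 30 to 71 items: n = 71/30 = 2.3667
r_new = n·r_full / (1 + (n − 1)·r_full) = 2.1139 / 2.2207 ≈ 0.9519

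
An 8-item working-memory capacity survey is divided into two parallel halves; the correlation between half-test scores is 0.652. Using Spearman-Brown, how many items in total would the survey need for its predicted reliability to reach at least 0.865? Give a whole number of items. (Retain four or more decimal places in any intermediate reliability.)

14

r_full = 2(0.652)/(1 + 0.652) = 0.7893
n = r_tgt(1 − r_full) / [r_full(1 − r_tgt)] = 0.865 × 0.2107 / (0.7893 × 0.135) ≈ 1.7104
Items = 1.7104 × 8 ≈ 13.68 → 14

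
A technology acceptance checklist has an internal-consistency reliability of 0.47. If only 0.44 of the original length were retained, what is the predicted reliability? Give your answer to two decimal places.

Apply the Spearman-Brown prophecy formula, r' = nr / [1 + (n − 1)r]:
r_new = 0.44·0.47 / [1 + (0.44 − 1)·0.47]
     = 0.2068 / 0.7368 = 0.2807

0.28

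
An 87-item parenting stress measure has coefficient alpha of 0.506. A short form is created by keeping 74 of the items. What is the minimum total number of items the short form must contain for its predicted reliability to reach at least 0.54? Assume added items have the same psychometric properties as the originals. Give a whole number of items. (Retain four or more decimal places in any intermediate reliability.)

100

Short-form reliability: n = 74/87 = 0.8506; r_74 = n·r/(1+(n−1)r) ≈ 0.4656
Length factor from the short form to reach 0.54: n' = 0.54(1 − 0.4656) / [0.4656(1 − 0.54)] ≈ 1.3474
Total items = 1.3474 × 74 = 99.71, rounded up to 100.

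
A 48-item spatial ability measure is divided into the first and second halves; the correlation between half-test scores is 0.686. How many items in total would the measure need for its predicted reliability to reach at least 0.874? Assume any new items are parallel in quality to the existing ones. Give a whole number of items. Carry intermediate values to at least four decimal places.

77

Corrected full-test reliability: r_full = 2 × 0.686 / (1 + 0.686) ≈ 0.8138
n = r_tgt(1 − r_full) / [r_full(1 − r_tgt)] = 0.874 × 0.1862 / (0.8138 × 0.126) ≈ 1.5871
Items = 1.5871 × 48 ≈ 76.18 → 77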